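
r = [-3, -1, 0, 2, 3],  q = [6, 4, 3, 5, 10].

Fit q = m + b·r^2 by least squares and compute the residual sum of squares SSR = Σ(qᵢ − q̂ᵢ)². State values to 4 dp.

The normal system MᵀM·[m, b]ᵀ = Mᵀq is [[5, 23]; [23, 179]]·[m, b]ᵀ = [28, 168]ᵀ.
Δ = 5·179 − 23² = 366.
m = (28·179 − 23·168)/366 = 574/183; b = (5·168 − 23·28)/366 = 98/183.
Residuals: -358/183, 20/61, -25/183, -17/61, 374/183; SSR = 1502/183.

SSR = 8.2077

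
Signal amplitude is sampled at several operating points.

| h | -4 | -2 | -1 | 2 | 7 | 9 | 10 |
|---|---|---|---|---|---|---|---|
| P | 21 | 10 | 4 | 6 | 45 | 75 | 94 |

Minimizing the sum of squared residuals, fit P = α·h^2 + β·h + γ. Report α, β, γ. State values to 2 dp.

With design matrix M, MᵀM = [[19251, 2007, 255]; [2007, 255, 21]; [255, 21, 7]] and MᵀP = [18084, 1834, 255]ᵀ.
Inverting the 3×3 Gram matrix, [α, β, γ]ᵀ = [140345/143922, -106541/143922, 74988/23987]ᵀ.

α = 0.98, β = -0.74, γ = 3.13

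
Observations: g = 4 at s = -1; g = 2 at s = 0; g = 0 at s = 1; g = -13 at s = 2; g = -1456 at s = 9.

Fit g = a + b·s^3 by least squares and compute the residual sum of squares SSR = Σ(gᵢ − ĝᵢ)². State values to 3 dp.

SSR = 0.754

Entries of AᵀA: Σ1 = 5, Σs^3 = 737, Σs^3·s^3 = 531507.
For Aᵀg: Σg = -1463, Σs^3·g = -1061532.
Normal equations: [[5, 737]; [737, 531507]]·[a, b]ᵀ = [-1463, -1061532]ᵀ.
det = 5·531507 − 737² = 2114366.
a = ((-1463)·531507 − 737·(-1061532))/2114366 = 4754343/2114366; b = (5·(-1061532) − 737·(-1463))/2114366 = -4229429/2114366.
Residuals: -263154/1057183, -525611/2114366, -262457/1057183, 1594331/2114366, -8749/1057183; SSR = 1594331/2114366.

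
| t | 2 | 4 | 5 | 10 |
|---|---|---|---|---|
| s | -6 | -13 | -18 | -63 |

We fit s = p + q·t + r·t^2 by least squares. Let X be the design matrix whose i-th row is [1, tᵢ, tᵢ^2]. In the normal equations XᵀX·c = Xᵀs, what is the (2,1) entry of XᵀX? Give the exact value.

Row 2 ↔ basis t, column 1 ↔ basis 1, so (XᵀX)_{2,1} = Σᵢ t = (2)·(1) + (4)·(1) + (5)·(1) + (10)·(1) = 21.

21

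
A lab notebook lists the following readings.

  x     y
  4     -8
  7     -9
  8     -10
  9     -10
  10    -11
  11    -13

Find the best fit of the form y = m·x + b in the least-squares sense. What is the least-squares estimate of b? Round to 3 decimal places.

Forming MᵀM = [[431, 49]; [49, 6]] and Mᵀy = [-518, -61]ᵀ gives MᵀM·[m, b]ᵀ = Mᵀy.
det = 431·6 − 49² = 185.
m = ((-518)·6 − 49·(-61))/185 = -119/185; b = (431·(-61) − 49·(-518))/185 = -909/185.

b = -4.914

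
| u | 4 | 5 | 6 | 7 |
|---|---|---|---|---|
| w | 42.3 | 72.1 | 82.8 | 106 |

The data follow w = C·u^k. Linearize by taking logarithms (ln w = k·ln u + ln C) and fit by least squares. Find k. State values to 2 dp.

With ln wᵢ as the transformed response and ln uᵢ as the regressor:
Σln u = 6.7334, Σ(ln u)² = 11.5091, Σln w = 17.1027, Σln u·ln w = 29.0644.
Equations: 11.5091·k + 6.7334·ln C = 29.0644;  6.7334·k + 4·ln C = 17.1027.
Slope k = (n·Σln u·ln w − Σln u·Σln w)/(n·Σ(ln u)² − (Σln u)²) = (4·29.0644 − 6.7334·17.1027)/0.6976 = 1.57457; ln C = (Σln w − k·Σln u)/n = 1.62513.

k = 1.57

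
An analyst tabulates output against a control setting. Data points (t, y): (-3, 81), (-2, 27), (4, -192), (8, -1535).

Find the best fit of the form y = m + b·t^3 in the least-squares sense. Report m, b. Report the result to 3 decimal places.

m = 1.037, b = -3.000

Normal-equation sums: Σ1 = 4, Σt^3 = 541, Σt^3·t^3 = 267033.
And Σy = -1619, Σt^3·y = -800611.
Normal equations: [[4, 541]; [541, 267033]]·[m, b]ᵀ = [-1619, -800611]ᵀ.
Δ = 4·267033 − 541² = 775451.
m = ((-1619)·267033 − 541·(-800611))/775451 = 804124/775451; b = (4·(-800611) − 541·(-1619))/775451 = -2326565/775451.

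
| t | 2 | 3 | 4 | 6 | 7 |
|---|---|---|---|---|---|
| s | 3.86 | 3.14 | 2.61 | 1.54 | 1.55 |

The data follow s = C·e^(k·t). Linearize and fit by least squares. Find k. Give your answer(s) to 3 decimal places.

With ln sᵢ as the transformed response and tᵢ as the regressor:
Σt = 22.0000, Σ(t)² = 114.0000, Σln s = 4.3243, Σt·ln s = 15.6299.
Equations: 114.0000·k + 22.0000·ln C = 15.6299;  22.0000·k + 5·ln C = 4.3243.
Slope k = (n·Σt·ln s − Σt·Σln s)/(n·Σ(t)² − (Σt)²) = (5·15.6299 − 22.0000·4.3243)/86.0000 = -0.19750; ln C = (Σln s − k·Σt)/n = 1.73384.

k = -0.197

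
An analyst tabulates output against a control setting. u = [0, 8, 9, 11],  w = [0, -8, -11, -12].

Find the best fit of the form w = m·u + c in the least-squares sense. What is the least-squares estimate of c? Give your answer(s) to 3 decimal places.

Sums needed: Σu·u = 266, Σu = 28, Σ1 = 4.
For Xᵀw: Σu·w = -295, Σw = -31.
So XᵀX·[m, c]ᵀ = Xᵀw: [[266, 28]; [28, 4]]·[m, c]ᵀ = [-295, -31]ᵀ.
det = 266·4 − 28² = 280.
m = ((-295)·4 − 28·(-31))/280 = -39/35; c = (266·(-31) − 28·(-295))/280 = 1/20.

c = 0.050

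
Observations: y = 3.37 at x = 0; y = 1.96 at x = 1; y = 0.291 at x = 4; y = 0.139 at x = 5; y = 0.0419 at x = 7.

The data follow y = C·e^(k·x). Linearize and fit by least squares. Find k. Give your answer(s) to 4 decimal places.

k = -0.6345

Linearized form: ln y = k·x + ln C. From the 5 transformed points,
XᵀX = [[91.0000, 17.0000]; [17.0000, 5]], rhs = [-36.3385, -4.4923]ᵀ  (here Σx = 17.0000, Σ(x)² = 91.0000, Σln y = -4.4923, Σx·ln y = -36.3385).
Solving (det = 166.0000): k = -0.63447, ln C = 1.25875.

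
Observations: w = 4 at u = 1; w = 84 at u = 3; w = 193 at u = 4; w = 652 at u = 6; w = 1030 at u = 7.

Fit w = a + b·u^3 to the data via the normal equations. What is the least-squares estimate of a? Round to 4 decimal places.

Normal-equation sums: Σ1 = 5, Σu^3 = 651, Σu^3·u^3 = 169131.
Right-hand side: Σw = 1963, Σu^3·w = 508746.
XᵀX·[a, b]ᵀ = Xᵀw becomes [[5, 651]; [651, 169131]]·[a, b]ᵀ = [1963, 508746]ᵀ.
det = 5·169131 − 651² = 421854.
a = (1963·169131 − 651·508746)/421854 = 270169/140618; b = (5·508746 − 651·1963)/421854 = 421939/140618.

a = 1.9213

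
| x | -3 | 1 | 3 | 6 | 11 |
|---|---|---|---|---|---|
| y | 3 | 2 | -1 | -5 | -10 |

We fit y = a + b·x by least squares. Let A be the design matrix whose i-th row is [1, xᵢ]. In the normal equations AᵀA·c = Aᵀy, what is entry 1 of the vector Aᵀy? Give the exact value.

Entry 1 ↔ basis 1, so (Aᵀy)_{1} = Σᵢ yᵢ = (1)·(3) + (1)·(2) + (1)·(-1) + (1)·(-5) + (1)·(-10) = -11.

-11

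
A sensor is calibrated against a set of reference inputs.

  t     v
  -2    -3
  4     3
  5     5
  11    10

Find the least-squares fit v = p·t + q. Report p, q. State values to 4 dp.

p = 1.0059, q = -0.7765

The normal equations are: 166·p + 18·q = 153;  18·p + 4·q = 15.
Eliminating q: 4·(row 1) − 18·(row 2) gives 340·p = 4·153 − 18·15 = 342, so p = 171/170.
Then q = (15 − 18·(171/170))/4 = -66/85.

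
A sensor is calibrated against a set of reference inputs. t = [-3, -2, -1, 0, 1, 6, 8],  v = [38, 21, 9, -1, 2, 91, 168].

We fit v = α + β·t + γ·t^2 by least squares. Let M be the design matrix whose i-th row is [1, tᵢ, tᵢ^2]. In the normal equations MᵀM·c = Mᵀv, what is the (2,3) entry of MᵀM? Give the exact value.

693

Row 2 ↔ basis t, column 3 ↔ basis t^2, so (MᵀM)_{2,3} = Σᵢ (t)·(t^2) = (-3)·(9) + (-2)·(4) + (-1)·(1) + (0)·(0) + (1)·(1) + (6)·(36) + (8)·(64) = 693.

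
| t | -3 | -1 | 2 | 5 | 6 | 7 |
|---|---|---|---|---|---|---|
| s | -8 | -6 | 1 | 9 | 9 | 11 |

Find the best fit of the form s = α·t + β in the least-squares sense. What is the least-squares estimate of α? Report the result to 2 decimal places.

α = 2.03

Compute the Gram sums: Σt·t = 124, Σt = 16, Σ1 = 6.
Moment sums: Σt·s = 208, Σs = 16.
AᵀA·[α, β]ᵀ = Aᵀs becomes [[124, 16]; [16, 6]]·[α, β]ᵀ = [208, 16]ᵀ.
Eliminating β: 6·(row 1) − 16·(row 2) gives 488·α = 6·208 − 16·16 = 992, so α = 124/61.
Then β = (16 − 16·(124/61))/6 = -168/61.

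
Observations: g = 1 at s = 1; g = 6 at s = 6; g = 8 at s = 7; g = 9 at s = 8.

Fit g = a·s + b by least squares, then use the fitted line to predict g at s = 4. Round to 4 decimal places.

Forming XᵀX = [[150, 22]; [22, 4]] and Xᵀg = [165, 24]ᵀ gives XᵀX·[a, b]ᵀ = Xᵀg.
Determinant 150·4 − 22² = 116.
a = (165·4 − 22·24)/116 = 33/29; b = (150·24 − 22·165)/116 = -15/58.
At s = 4: ĝ = (33/29)·(4) + (-15/58)·(1) = 249/58.

ĝ = 4.2931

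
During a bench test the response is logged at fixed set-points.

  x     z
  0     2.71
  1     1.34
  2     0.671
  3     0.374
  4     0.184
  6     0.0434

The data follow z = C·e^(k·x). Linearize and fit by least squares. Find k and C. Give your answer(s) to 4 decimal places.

k = -0.6824, C = 2.7163

Linearized form: ln z = k·x + ln C. From the 6 transformed points,
XᵀX = [[66.0000, 16.0000]; [16.0000, 6]], rhs = [-29.0509, -4.9230]ᵀ  (here Σx = 16.0000, Σ(x)² = 66.0000, Σln z = -4.9230, Σx·ln z = -29.0509).
Slope k = (n·Σx·ln z − Σx·Σln z)/(n·Σ(x)² − (Σx)²) = (6·-29.0509 − 16.0000·-4.9230)/140.0000 = -0.68241; ln C = (Σln z − k·Σx)/n = 0.99926, so C = exp(0.99926) = 2.71628.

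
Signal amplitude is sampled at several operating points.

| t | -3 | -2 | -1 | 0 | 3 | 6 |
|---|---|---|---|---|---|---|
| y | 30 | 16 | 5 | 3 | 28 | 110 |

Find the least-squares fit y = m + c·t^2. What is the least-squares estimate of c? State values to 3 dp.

c = 2.976

Sums needed: Σ1 = 6, Σt^2 = 59, Σt^2·t^2 = 1475.
Moment sums: Σy = 192, Σt^2·y = 4551.
Determinant 6·1475 − 59² = 5369.
m = (192·1475 − 59·4551)/5369 = 249/91; c = (6·4551 − 59·192)/5369 = 15978/5369.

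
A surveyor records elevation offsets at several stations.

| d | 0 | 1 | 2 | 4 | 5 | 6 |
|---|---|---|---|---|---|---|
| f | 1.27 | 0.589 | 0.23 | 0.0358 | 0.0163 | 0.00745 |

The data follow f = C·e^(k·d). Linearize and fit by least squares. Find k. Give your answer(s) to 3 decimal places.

Let Y = ln f. Fitting Y = k·d + ln C by least squares:
Σd = 18.0000, Σ(d)² = 82.0000, Σln f = -14.1059, Σd·ln f = -66.7681.
Equations: 82.0000·k + 18.0000·ln C = -66.7681;  18.0000·k + 6·ln C = -14.1059.
Δ = 82.0000·6 − (18.0000)² = 168.0000; k = (-66.7681·6 − 18.0000·-14.1059)/168.0000 = -0.87323, ln C = (82.0000·-14.1059 − 18.0000·-66.7681)/168.0000 = 0.26869.

k = -0.873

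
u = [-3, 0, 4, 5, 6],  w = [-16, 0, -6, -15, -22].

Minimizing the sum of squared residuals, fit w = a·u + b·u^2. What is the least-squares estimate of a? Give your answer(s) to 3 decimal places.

a = 2.312

Compute the Gram sums: Σu·u = 86, Σu·u^2 = 378, Σu^2·u^2 = 2258.
For Mᵀw: Σu·w = -183, Σu^2·w = -1407.
MᵀM·[a, b]ᵀ = Mᵀw becomes [[86, 378]; [378, 2258]]·[a, b]ᵀ = [-183, -1407]ᵀ.
det = 86·2258 − 378² = 51304.
a = ((-183)·2258 − 378·(-1407))/51304 = 14829/6413; b = (86·(-1407) − 378·(-183))/51304 = -12957/12826.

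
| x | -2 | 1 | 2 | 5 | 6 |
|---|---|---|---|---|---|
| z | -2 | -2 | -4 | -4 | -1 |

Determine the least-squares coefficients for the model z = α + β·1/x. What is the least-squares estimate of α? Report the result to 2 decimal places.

The normal system AᵀA·[α, β]ᵀ = Aᵀz is [[5, 41/30]; [41/30, 1411/900]]·[α, β]ᵀ = [-13, -119/30]ᵀ.
Δ = 5·(1411/900) − (41/30)² = 2687/450.
α = ((-13)·(1411/900) − (41/30)·(-119/30))/(2687/450) = -6732/2687; β = (5·(-119/30) − (41/30)·(-13))/(2687/450) = -930/2687.

α = -2.51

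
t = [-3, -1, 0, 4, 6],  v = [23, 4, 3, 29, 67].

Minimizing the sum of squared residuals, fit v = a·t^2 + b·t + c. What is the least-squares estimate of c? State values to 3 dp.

Normal-equation sums: Σt^2·t^2 = 1634, Σt^2·t = 252, Σt^2 = 62, Σt·t = 62, Σt = 6, Σ1 = 5.
Moment sums: Σt^2·v = 3087, Σt·v = 445, Σv = 126.
MᵀM·[a, b, c]ᵀ = Mᵀv becomes [[1634, 252, 62]; [252, 62, 6]; [62, 6, 5]]·[a, b, c]ᵀ = [3087, 445, 126]ᵀ.
Row-reducing yields a = 26141/13226, b = -13811/13226, c = 12860/6613.

c = 1.945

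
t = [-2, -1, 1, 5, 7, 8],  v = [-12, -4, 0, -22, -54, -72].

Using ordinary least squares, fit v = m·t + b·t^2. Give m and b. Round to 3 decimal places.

m = 2.866, b = -1.491

The normal system MᵀM·[m, b]ᵀ = Mᵀv is [[144, 972]; [972, 7140]]·[m, b]ᵀ = [-1036, -7856]ᵀ.
Eliminating b: 7140·(row 1) − 972·(row 2) gives 83376·m = 7140·(-1036) − 972·(-7856) = 238992, so m = 4979/1737.
Then b = ((-7856) − 972·(4979/1737))/7140 = -863/579.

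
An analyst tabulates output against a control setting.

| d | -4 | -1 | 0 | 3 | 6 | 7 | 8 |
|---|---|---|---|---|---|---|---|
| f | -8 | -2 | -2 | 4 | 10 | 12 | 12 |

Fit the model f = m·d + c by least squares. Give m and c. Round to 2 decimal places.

MᵀM·[m, c]ᵀ = Mᵀf reads: 175·m + 19·c = 286;  19·m + 7·c = 26.
det = 175·7 − 19² = 864.
m = (286·7 − 19·26)/864 = 377/216; c = (175·26 − 19·286)/864 = -221/216.

m = 1.75, c = -1.02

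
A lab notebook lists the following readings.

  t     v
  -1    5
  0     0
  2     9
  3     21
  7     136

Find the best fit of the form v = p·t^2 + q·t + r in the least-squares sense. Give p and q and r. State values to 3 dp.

p = 3.056, q = -1.975, r = 0.046

Setting ∂/∂p … = 0 gives: 2499·p + 377·q + 63·r = 6894;  377·p + 63·q + 11·r = 1028;  63·p + 11·q + 5·r = 171.
Row-reducing yields p = 71249/23318, q = -46059/23318, r = 6/131.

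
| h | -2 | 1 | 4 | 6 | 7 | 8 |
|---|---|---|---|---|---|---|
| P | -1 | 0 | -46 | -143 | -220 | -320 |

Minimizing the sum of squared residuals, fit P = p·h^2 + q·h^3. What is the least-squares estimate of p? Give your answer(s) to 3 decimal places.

p = -0.883

The normal system AᵀA·[p, q]ᵀ = AᵀP is [[8066, 58344]; [58344, 430610]]·[p, q]ᵀ = [-37148, -273124]ᵀ.
Eliminating q: 430610·(row 1) − 58344·(row 2) gives 69277924·p = 430610·(-37148) − 58344·(-273124) = -61153624, so p = -899318/1018793.
Then q = ((-273124) − 58344·(-899318/1018793))/430610 = -8913818/17319481.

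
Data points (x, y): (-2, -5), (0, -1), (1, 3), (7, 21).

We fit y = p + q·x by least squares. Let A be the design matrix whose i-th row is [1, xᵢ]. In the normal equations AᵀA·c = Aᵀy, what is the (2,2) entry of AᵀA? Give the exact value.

54

Row 2 ↔ basis x, column 2 ↔ basis x, so (AᵀA)_{2,2} = Σᵢ (x)·(x) = (-2)·(-2) + (0)·(0) + (1)·(1) + (7)·(7) = 54.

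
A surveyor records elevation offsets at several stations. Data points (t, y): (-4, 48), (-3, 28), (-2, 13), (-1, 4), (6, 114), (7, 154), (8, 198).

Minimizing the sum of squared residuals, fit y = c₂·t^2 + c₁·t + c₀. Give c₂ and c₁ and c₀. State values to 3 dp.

c₂ = 3.000, c₁ = 0.570, c₀ = 2.238

With design matrix A, AᵀA = [[8147, 971, 179]; [971, 179, 11]; [179, 11, 7]] and Aᵀy = [25398, 3040, 559]ᵀ.
Solving the 3×3 system (Gaussian elimination) gives c₂ = 266647/88872, c₁ = 50663/88872, c₀ = 33151/14812.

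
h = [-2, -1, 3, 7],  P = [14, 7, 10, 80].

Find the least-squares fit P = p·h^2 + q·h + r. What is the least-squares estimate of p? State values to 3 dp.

Forming AᵀA = [[2499, 361, 63]; [361, 63, 7]; [63, 7, 4]] and AᵀP = [4073, 555, 111]ᵀ gives AᵀA·[p, q, r]ᵀ = AᵀP.
Solving the 3×3 system (Gaussian elimination) gives p = 27523/13592, q = -39371/13592, r = 6295/6796.

p = 2.025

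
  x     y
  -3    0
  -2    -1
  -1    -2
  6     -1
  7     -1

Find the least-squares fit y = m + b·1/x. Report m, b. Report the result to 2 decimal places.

Sums needed: Σ1 = 5, Σ1/x = -32/21, Σ1/x·1/x = 1243/882.
For Mᵀy: Σy = -5, Σ1/x·y = 46/21.
So MᵀM·[m, b]ᵀ = Mᵀy: [[5, -32/21]; [-32/21, 1243/882]]·[m, b]ᵀ = [-5, 46/21]ᵀ.
det = 5·(1243/882) − (-32/21)² = 463/98.
m = ((-5)·(1243/882) − (-32/21)·(46/21))/(463/98) = -3271/4167; b = (5·(46/21) − (-32/21)·(-5))/(463/98) = 980/1389.

m = -0.78, b = 0.71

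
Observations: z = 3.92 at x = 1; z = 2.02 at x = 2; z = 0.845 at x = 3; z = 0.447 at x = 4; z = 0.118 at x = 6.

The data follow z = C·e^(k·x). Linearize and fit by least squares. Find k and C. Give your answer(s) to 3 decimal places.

With ln zᵢ as the transformed response and xᵢ as the regressor:
Sums: Σx = 16.0000, Σ(x)² = 66.0000, Σln z = -1.0415, Σx·ln z = -13.7762.
Normal system: [[66.0000, 16.0000]; [16.0000, 5]]·[k, ln C]ᵀ = [-13.7762, -1.0415]ᵀ.
Solving (det = 74.0000): k = -0.70563, ln C = 2.04973, so C = exp(2.04973) = 7.76581.

k = -0.706, C = 7.766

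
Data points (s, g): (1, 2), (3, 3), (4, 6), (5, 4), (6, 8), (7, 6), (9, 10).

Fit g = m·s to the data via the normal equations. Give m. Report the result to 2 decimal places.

m = 1.08

Compute the Gram sums: Σs·s = 217.
Moment sums: Σs·g = 235.
So AᵀA·[m]ᵀ = Aᵀg: [[217]]·[m]ᵀ = [235]ᵀ.
Hence m = 235 / 217 ≈ 1.08295.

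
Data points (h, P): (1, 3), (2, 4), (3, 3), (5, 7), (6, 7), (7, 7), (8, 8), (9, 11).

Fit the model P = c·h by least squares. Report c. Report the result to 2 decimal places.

MᵀM·[c]ᵀ = MᵀP reads: 269·c = 309.
Hence c = 309 / 269 ≈ 1.1487.

c = 1.15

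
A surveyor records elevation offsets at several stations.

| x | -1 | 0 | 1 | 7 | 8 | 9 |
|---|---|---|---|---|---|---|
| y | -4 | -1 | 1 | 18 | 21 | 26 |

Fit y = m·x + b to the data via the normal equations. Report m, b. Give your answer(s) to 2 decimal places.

Compute the Gram sums: Σx·x = 196, Σx = 24, Σ1 = 6.
And Σx·y = 533, Σy = 61.
Normal equations: [[196, 24]; [24, 6]]·[m, b]ᵀ = [533, 61]ᵀ.
det = 196·6 − 24² = 600.
m = (533·6 − 24·61)/600 = 289/100; b = (196·61 − 24·533)/600 = -209/150.

m = 2.89, b = -1.39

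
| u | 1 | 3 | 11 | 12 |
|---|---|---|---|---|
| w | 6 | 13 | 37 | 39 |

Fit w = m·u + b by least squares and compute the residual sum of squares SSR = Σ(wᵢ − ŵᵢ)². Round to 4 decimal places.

Forming XᵀX = [[275, 27]; [27, 4]] and Xᵀw = [920, 95]ᵀ gives XᵀX·[m, b]ᵀ = Xᵀw.
Determinant 275·4 − 27² = 371.
m = (920·4 − 27·95)/371 = 1115/371; b = (275·95 − 27·920)/371 = 1285/371.
Residuals: -174/371, 193/371, 177/371, -28/53; SSR = 370/371.

SSR = 0.9973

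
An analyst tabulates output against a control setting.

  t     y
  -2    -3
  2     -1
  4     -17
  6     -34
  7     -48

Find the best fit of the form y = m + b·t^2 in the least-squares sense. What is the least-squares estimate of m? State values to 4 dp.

m = 1.3328

Forming XᵀX = [[5, 109]; [109, 3985]] and Xᵀy = [-103, -3864]ᵀ gives XᵀX·[m, b]ᵀ = Xᵀy.
Eliminating b: 3985·(row 1) − 109·(row 2) gives 8044·m = 3985·(-103) − 109·(-3864) = 10721, so m = 10721/8044.
Then b = ((-3864) − 109·(10721/8044))/3985 = -8093/8044.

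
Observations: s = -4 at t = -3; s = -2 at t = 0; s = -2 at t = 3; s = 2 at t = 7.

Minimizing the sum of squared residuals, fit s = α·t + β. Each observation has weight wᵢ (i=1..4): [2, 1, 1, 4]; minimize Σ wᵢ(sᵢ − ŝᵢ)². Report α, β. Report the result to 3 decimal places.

Compute the Gram sums: Σwᵢ·t·t = 223, Σwᵢ·t = 25, Σwᵢ·1 = 8.
Right-hand side: Σwᵢ·t·s = 74, Σwᵢ·s = -4.
Normal equations: [[223, 25]; [25, 8]]·[α, β]ᵀ = [74, -4]ᵀ.
Eliminating β: 8·(row 1) − 25·(row 2) gives 1159·α = 8·74 − 25·(-4) = 692, so α = 692/1159.
Then β = ((-4) − 25·(692/1159))/8 = -2742/1159.

α = 0.597, β = -2.366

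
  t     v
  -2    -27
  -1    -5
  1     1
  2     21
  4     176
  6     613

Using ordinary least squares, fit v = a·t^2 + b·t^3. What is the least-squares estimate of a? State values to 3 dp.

a = -0.928

Normal-equation sums: Σt^2·t^2 = 1586, Σt^2·t^3 = 8800, Σt^3·t^3 = 50882.
And Σt^2·v = 24856, Σt^3·v = 144062.
Normal equations: [[1586, 8800]; [8800, 50882]]·[a, b]ᵀ = [24856, 144062]ᵀ.
Determinant 1586·50882 − 8800² = 3258852.
a = (24856·50882 − 8800·144062)/3258852 = -251884/271571; b = (1586·144062 − 8800·24856)/3258852 = 812461/271571.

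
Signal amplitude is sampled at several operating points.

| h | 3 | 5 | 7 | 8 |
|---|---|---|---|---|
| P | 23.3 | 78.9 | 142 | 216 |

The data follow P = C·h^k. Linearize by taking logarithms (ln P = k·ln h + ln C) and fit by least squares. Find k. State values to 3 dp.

Taking logs, ln P = k·ln h + ln C, so regress ln P on ln h.
Σln h = 6.7334, Σ(ln h)² = 11.9079, Σln P = 17.8477, Σln h·ln P = 31.3104.
Equations: 11.9079·k + 6.7334·ln C = 31.3104;  6.7334·k + 4·ln C = 17.8477.
Solving (det = 2.2928): k = 2.20935, ln C = 0.74283.

k = 2.209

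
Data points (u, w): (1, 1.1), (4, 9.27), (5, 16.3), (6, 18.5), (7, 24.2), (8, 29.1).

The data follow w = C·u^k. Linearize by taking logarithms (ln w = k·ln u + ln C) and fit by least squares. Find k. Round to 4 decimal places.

k = 1.5888

With ln wᵢ as the transformed response and ln uᵢ as the regressor:
Sums: Σln u = 8.8128, Σ(ln u)² = 15.8331, Σln w = 14.5881, Σln u·ln w = 26.0167.
Normal system: [[15.8331, 8.8128]; [8.8128, 6]]·[k, ln C]ᵀ = [26.0167, 14.5881]ᵀ.
Solving (det = 17.3327): k = 1.58877, ln C = 0.09776.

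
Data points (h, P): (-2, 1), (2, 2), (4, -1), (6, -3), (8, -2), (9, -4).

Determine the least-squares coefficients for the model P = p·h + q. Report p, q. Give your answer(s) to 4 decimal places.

p = -0.4850, q = 1.0160

Normal-equation sums: Σh·h = 205, Σh = 27, Σ1 = 6.
And Σh·P = -72, ΣP = -7.
Normal equations: [[205, 27]; [27, 6]]·[p, q]ᵀ = [-72, -7]ᵀ.
Determinant 205·6 − 27² = 501.
p = ((-72)·6 − 27·(-7))/501 = -81/167; q = (205·(-7) − 27·(-72))/501 = 509/501.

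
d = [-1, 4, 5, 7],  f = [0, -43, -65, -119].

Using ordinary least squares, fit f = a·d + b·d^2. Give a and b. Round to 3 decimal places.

Compute the Gram sums: Σd·d = 91, Σd·d^2 = 531, Σd^2·d^2 = 3283.
Right-hand side: Σd·f = -1330, Σd^2·f = -8144.
Normal equations: [[91, 531]; [531, 3283]]·[a, b]ᵀ = [-1330, -8144]ᵀ.
Determinant 91·3283 − 531² = 16792.
a = ((-1330)·3283 − 531·(-8144))/16792 = -20963/8396; b = (91·(-8144) − 531·(-1330))/16792 = -17437/8396.

a = -2.497, b = -2.077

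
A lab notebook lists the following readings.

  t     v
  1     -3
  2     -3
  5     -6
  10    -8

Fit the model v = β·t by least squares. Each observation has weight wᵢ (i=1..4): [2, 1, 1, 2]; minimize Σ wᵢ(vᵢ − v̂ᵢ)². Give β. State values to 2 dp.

β = -0.87

AᵀWA·[β]ᵀ = AᵀWv reads: 231·β = -202.
β = (-202)/231 = -0.874459.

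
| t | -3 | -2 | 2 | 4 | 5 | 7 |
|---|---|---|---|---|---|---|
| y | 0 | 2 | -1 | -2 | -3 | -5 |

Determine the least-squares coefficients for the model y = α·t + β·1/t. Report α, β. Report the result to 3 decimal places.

α = -0.637, β = 0.690

With design matrix A, AᵀA = [[107, 6]; [6, 129481/176400]] and Aᵀy = [-64, -116/35]ᵀ.
det = 107·(129481/176400) − 6² = 7504067/176400.
α = ((-64)·(129481/176400) − 6·(-116/35))/(7504067/176400) = -4778944/7504067; β = (107·(-116/35) − 6·(-64))/(7504067/176400) = 5181120/7504067.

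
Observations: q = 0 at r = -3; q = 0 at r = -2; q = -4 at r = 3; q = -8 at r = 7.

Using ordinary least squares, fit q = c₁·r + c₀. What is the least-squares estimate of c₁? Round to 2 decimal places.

c₁ = -0.82

Compute the Gram sums: Σr·r = 71, Σr = 5, Σ1 = 4.
And Σr·q = -68, Σq = -12.
So AᵀA·[c₁, c₀]ᵀ = Aᵀq: [[71, 5]; [5, 4]]·[c₁, c₀]ᵀ = [-68, -12]ᵀ.
Determinant 71·4 − 5² = 259.
c₁ = ((-68)·4 − 5·(-12))/259 = -212/259; c₀ = (71·(-12) − 5·(-68))/259 = -512/259.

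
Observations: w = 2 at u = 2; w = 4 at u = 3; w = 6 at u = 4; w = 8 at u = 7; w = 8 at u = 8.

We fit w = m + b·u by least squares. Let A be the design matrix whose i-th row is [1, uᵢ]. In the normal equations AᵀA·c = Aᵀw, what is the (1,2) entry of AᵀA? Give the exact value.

24

Row 1 ↔ basis 1, column 2 ↔ basis u, so (AᵀA)_{1,2} = Σᵢ u = (1)·(2) + (1)·(3) + (1)·(4) + (1)·(7) + (1)·(8) = 24.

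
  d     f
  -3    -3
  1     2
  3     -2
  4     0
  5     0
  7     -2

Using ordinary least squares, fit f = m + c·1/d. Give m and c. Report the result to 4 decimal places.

MᵀM·[m, c]ᵀ = Mᵀf reads: 6·m + (223/140)·c = -5;  (223/140)·m + (237281/176400)·c = 43/21.
(Σ1 = 6, Σ1/d = 223/140, Σ1/d·1/d = 237281/176400, Σf = -5, Σ1/d·f = 43/21.)
det = 6·(237281/176400) − (223/140)² = 13015/2352.
m = ((-5)·(237281/176400) − (223/140)·(43/21))/(13015/2352) = -352349/195225; c = (6·(43/21) − (223/140)·(-5))/(13015/2352) = 47628/13015.

m = -1.8048, c = 3.6595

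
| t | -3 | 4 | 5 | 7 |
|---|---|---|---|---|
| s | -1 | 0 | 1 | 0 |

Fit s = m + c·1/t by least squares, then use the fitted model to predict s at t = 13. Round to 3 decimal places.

Compute the Gram sums: Σ1 = 4, Σ1/t = 109/420, Σ1/t·1/t = 41281/176400.
And Σs = 0, Σ1/t·s = 8/15.
MᵀM·[m, c]ᵀ = Mᵀs becomes [[4, 109/420]; [109/420, 41281/176400]]·[m, c]ᵀ = [0, 8/15]ᵀ.
Eliminating c: (41281/176400)·(row 1) − (109/420)·(row 2) gives (17027/19600)·m = (41281/176400)·0 − (109/420)·(8/15) = -218/1575, so m = -24416/153243.
Then c = ((8/15) − (109/420)·(-24416/153243))/(41281/176400) = 125440/51081.
At t = 13: ŝ = (-24416/153243)·(1) + (125440/51081)·(1/13) = 58912/1992159.

ŝ = 0.030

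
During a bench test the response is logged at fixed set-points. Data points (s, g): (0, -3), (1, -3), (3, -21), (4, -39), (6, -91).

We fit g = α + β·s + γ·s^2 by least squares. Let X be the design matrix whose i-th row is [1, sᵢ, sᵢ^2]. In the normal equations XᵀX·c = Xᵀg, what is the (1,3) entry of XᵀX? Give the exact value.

Row 1 ↔ basis 1, column 3 ↔ basis s^2, so (XᵀX)_{1,3} = Σᵢ s^2 = (1)·(0) + (1)·(1) + (1)·(9) + (1)·(16) + (1)·(36) = 62.

62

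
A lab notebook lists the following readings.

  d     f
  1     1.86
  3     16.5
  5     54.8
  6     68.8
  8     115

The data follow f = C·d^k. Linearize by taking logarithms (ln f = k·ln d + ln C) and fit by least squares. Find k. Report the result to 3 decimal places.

k = 2.014

Let Y = ln f. Fitting Y = k·ln d + ln C by least squares:
Σln d = 6.5793, Σ(ln d)² = 11.3317, Σln f = 16.4038, Σln d·ln f = 26.9716.
Equations: 11.3317·k + 6.5793·ln C = 26.9716;  6.5793·k + 5·ln C = 16.4038.
Δ = 11.3317·5 − (6.5793)² = 13.3720; k = (26.9716·5 − 6.5793·16.4038)/13.3720 = 2.01417, ln C = (11.3317·16.4038 − 6.5793·26.9716)/13.3720 = 0.63041.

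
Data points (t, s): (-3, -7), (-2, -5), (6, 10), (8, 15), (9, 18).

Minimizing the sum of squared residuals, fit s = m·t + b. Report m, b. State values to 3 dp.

From the data, Σt·t = 194, Σt = 18, Σ1 = 5.
Right-hand side: Σt·s = 373, Σs = 31.
MᵀM·[m, b]ᵀ = Mᵀs becomes [[194, 18]; [18, 5]]·[m, b]ᵀ = [373, 31]ᵀ.
det = 194·5 − 18² = 646.
m = (373·5 − 18·31)/646 = 1307/646; b = (194·31 − 18·373)/646 = -350/323.

m = 2.023, b = -1.084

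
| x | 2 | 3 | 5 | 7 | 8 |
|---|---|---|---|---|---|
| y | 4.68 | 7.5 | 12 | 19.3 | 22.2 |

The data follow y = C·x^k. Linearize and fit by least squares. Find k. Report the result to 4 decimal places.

k = 1.1137

With ln yᵢ as the transformed response and ln xᵢ as the regressor:
XᵀX = [[12.3883, 7.4265]; [7.4265, 5]], rhs = [19.4892, 12.1033]ᵀ  (here Σln x = 7.4265, Σ(ln x)² = 12.3883, Σln y = 12.1033, Σln x·ln y = 19.4892).
Solving (det = 6.7880): k = 1.11375, ln C = 0.76640.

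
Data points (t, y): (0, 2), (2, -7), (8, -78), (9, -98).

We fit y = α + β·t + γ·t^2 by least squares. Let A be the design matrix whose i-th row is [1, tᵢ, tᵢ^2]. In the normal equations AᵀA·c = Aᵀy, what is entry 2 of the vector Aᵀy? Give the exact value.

Entry 2 ↔ basis t, so (Aᵀy)_{2} = Σᵢ (t)·yᵢ = (0)·(2) + (2)·(-7) + (8)·(-78) + (9)·(-98) = -1520.

-1520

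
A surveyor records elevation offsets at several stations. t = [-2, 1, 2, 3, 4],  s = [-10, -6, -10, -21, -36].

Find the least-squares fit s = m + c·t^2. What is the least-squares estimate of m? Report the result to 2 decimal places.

Sums needed: Σ1 = 5, Σt^2 = 34, Σt^2·t^2 = 370.
Moment sums: Σs = -83, Σt^2·s = -851.
XᵀX·[m, c]ᵀ = Xᵀs becomes [[5, 34]; [34, 370]]·[m, c]ᵀ = [-83, -851]ᵀ.
Eliminating c: 370·(row 1) − 34·(row 2) gives 694·m = 370·(-83) − 34·(-851) = -1776, so m = -888/347.
Then c = ((-851) − 34·(-888/347))/370 = -1433/694.

m = -2.56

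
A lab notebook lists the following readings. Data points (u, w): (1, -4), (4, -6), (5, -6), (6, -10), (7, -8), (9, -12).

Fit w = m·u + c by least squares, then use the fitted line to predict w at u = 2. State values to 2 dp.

With design matrix M, MᵀM = [[208, 32]; [32, 6]] and Mᵀw = [-282, -46]ᵀ.
Eliminating c: 6·(row 1) − 32·(row 2) gives 224·m = 6·(-282) − 32·(-46) = -220, so m = -55/56.
Then c = ((-46) − 32·(-55/56))/6 = -17/7.
At u = 2: ŵ = (-55/56)·(2) + (-17/7)·(1) = -123/28.

ŵ = -4.39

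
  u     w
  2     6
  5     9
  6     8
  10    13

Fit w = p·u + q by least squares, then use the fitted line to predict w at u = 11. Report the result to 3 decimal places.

ŵ = 13.489

From the data, Σu·u = 165, Σu = 23, Σ1 = 4.
Moment sums: Σu·w = 235, Σw = 36.
MᵀM·[p, q]ᵀ = Mᵀw becomes [[165, 23]; [23, 4]]·[p, q]ᵀ = [235, 36]ᵀ.
Δ = 165·4 − 23² = 131.
p = (235·4 − 23·36)/131 = 112/131; q = (165·36 − 23·235)/131 = 535/131.
At u = 11: ŵ = (112/131)·(11) + (535/131)·(1) = 1767/131.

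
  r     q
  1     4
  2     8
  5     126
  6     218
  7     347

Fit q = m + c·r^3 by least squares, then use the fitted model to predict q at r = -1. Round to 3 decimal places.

MᵀM·[m, c]ᵀ = Mᵀq reads: 5·m + 693·c = 703;  693·m + 179995·c = 181927.
(Σ1 = 5, Σr^3 = 693, Σr^3·r^3 = 179995, Σq = 703, Σr^3·q = 181927.)
Determinant 5·179995 − 693² = 419726.
m = (703·179995 − 693·181927)/419726 = 230537/209863; c = (5·181927 − 693·703)/419726 = 211228/209863.
At r = -1: q̂ = (230537/209863)·(1) + (211228/209863)·(-1) = 19309/209863.

q̂ = 0.092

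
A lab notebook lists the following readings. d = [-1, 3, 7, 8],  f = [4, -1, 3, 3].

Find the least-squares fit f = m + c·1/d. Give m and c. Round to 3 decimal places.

m = 2.013, c = -2.377

Setting ∂/∂m … = 0 gives: 4·m + (-67/168)·c = 9;  (-67/168)·m + (32377/28224)·c = -593/168.
Eliminating c: (32377/28224)·(row 1) − (-67/168)·(row 2) gives (13891/3136)·m = (32377/28224)·9 − (-67/168)·(-593/168) = 125831/14112, so m = 8678/4311.
Then c = ((-593/168) − (-67/168)·(8678/4311))/(32377/28224) = -3416/1437.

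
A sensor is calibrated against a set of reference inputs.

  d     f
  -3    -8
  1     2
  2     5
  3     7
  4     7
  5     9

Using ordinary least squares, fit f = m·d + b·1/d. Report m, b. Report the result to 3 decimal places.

Compute the Gram sums: Σd·d = 64, Σd·1/d = 6, Σ1/d·1/d = 5669/3600.
Right-hand side: Σd·f = 130, Σ1/d·f = 261/20.
Normal equations: [[64, 6]; [6, 5669/3600]]·[m, b]ᵀ = [130, 261/20]ᵀ.
det = 64·(5669/3600) − 6² = 14576/225.
m = (130·(5669/3600) − 6·(261/20))/(14576/225) = 227545/116608; b = (64·(261/20) − 6·130)/(14576/225) = 3105/3644.

m = 1.951, b = 0.852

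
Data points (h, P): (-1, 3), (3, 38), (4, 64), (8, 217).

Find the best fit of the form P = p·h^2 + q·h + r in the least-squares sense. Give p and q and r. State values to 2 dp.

p = 2.95, q = 3.15, r = 3.08

Normal-equation sums: Σh^2·h^2 = 4434, Σh^2·h = 602, Σh^2 = 90, Σh·h = 90, Σh = 14, Σ1 = 4.
Moment sums: Σh^2·P = 15257, Σh·P = 2103, ΣP = 322.
Solving the 3×3 system (Gaussian elimination) gives p = 59/20, q = 2587/820, r = 632/205.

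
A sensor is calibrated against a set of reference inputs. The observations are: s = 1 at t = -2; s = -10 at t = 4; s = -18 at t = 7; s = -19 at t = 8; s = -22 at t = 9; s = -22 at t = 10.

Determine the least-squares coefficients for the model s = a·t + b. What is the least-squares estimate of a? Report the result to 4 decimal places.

a = -2.0204

The normal system XᵀX·[a, b]ᵀ = Xᵀs is [[314, 36]; [36, 6]]·[a, b]ᵀ = [-738, -90]ᵀ.
det = 314·6 − 36² = 588.
a = ((-738)·6 − 36·(-90))/588 = -99/49; b = (314·(-90) − 36·(-738))/588 = -141/49.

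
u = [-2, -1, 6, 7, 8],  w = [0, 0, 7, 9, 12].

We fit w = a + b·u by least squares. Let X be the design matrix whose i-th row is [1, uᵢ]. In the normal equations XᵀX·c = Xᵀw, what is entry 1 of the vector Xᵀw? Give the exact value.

Entry 1 ↔ basis 1, so (Xᵀw)_{1} = Σᵢ wᵢ = (1)·(0) + (1)·(0) + (1)·(7) + (1)·(9) + (1)·(12) = 28.

28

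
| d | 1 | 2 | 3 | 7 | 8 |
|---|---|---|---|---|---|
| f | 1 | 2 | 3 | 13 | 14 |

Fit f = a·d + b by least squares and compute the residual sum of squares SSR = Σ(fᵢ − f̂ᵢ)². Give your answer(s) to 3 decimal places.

SSR = 2.784

Entries of XᵀX: Σd·d = 127, Σd = 21, Σ1 = 5.
For Xᵀf: Σd·f = 217, Σf = 33.
Eliminating b: 5·(row 1) − 21·(row 2) gives 194·a = 5·217 − 21·33 = 392, so a = 196/97.
Then b = (33 − 21·(196/97))/5 = -183/97.
Residuals: 84/97, -15/97, -114/97, 72/97, -27/97; SSR = 270/97.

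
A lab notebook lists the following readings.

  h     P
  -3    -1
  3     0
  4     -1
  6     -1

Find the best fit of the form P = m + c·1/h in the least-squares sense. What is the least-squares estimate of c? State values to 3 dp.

c = 0.852

The normal equations are: 4·m + (5/12)·c = -3;  (5/12)·m + (5/16)·c = -1/12.
Δ = 4·(5/16) − (5/12)² = 155/144.
m = ((-3)·(5/16) − (5/12)·(-1/12))/(155/144) = -26/31; c = (4·(-1/12) − (5/12)·(-3))/(155/144) = 132/155.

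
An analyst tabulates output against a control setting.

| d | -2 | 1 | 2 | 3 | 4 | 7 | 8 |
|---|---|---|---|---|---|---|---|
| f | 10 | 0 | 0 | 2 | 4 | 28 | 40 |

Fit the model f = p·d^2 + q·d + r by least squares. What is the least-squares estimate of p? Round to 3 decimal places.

p = 0.937

With design matrix X, XᵀX = [[6867, 947, 147]; [947, 147, 23]; [147, 23, 7]] and Xᵀf = [4054, 518, 84]ᵀ.
Solving the 3×3 system (Gaussian elimination) gives p = 44873/47866, q = -18475/6838, r = 28492/23933.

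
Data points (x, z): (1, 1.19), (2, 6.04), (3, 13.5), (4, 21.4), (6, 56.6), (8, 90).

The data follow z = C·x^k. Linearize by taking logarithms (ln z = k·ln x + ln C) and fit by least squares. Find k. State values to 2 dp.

k = 2.08

Linearized form: ln z = k·ln x + ln C. From the 6 transformed points,
Sums: Σln x = 7.0493, Σ(ln x)² = 11.1437, Σln z = 16.1743, Σln x·ln z = 24.9413.
Normal system: [[11.1437, 7.0493]; [7.0493, 6]]·[k, ln C]ᵀ = [24.9413, 16.1743]ᵀ.
Solving (det = 17.1702): k = 2.07519, ln C = 0.25761.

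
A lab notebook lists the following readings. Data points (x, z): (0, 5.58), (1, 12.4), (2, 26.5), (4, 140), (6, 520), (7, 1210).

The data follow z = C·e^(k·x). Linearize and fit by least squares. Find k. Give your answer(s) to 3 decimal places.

Taking logs, ln z = k·x + ln C, so regress ln z on x.
Σx = 20.0000, Σ(x)² = 106.0000, Σln z = 25.8079, Σx·ln z = 116.0502.
Equations: 106.0000·k + 20.0000·ln C = 116.0502;  20.0000·k + 6·ln C = 25.8079.
Slope k = (n·Σx·ln z − Σx·Σln z)/(n·Σ(x)² − (Σx)²) = (6·116.0502 − 20.0000·25.8079)/236.0000 = 0.76332; ln C = (Σln z − k·Σx)/n = 1.75691.

k = 0.763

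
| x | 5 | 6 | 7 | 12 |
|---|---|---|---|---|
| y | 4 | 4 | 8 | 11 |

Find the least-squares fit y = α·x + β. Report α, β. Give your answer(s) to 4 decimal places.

α = 1.0172, β = -0.8793

With design matrix M, MᵀM = [[254, 30]; [30, 4]] and Mᵀy = [232, 27]ᵀ.
Δ = 254·4 − 30² = 116.
α = (232·4 − 30·27)/116 = 59/58; β = (254·27 − 30·232)/116 = -51/58.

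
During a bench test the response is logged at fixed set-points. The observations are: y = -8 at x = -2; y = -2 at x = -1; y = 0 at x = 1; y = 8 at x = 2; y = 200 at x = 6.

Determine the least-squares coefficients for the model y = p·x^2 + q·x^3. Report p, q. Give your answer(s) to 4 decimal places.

Compute the Gram sums: Σx^2·x^2 = 1330, Σx^2·x^3 = 7776, Σx^3·x^3 = 46786.
Right-hand side: Σx^2·y = 7198, Σx^3·y = 43330.
MᵀM·[p, q]ᵀ = Mᵀy becomes [[1330, 7776]; [7776, 46786]]·[p, q]ᵀ = [7198, 43330]ᵀ.
Δ = 1330·46786 − 7776² = 1759204.
p = (7198·46786 − 7776·43330)/1759204 = -42113/439801; q = (1330·43330 − 7776·7198)/1759204 = 414313/439801.

p = -0.0958, q = 0.9420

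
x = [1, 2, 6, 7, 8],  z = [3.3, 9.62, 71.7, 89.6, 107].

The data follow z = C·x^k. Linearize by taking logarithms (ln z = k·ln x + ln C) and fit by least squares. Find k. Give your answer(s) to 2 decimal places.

k = 1.71

Taking logs, ln z = k·ln x + ln C, so regress ln z on ln x.
Σln x = 6.5103, Σ(ln x)² = 11.8015, Σln z = 16.8984, Σln x·ln z = 27.6889.
Equations: 11.8015·k + 6.5103·ln C = 27.6889;  6.5103·k + 5·ln C = 16.8984.
Slope k = (n·Σln x·ln z − Σln x·Σln z)/(n·Σ(ln x)² − (Σln x)²) = (5·27.6889 − 6.5103·16.8984)/16.6240 = 1.71025; ln C = (Σln z − k·Σln x)/n = 1.15286.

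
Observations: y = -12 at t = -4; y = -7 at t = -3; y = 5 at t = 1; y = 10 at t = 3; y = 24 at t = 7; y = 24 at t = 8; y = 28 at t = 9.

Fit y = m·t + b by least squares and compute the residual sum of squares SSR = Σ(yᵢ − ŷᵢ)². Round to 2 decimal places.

Entries of XᵀX: Σt·t = 229, Σt = 21, Σ1 = 7.
Right-hand side: Σt·y = 716, Σy = 72.
det = 229·7 − 21² = 1162.
m = (716·7 − 21·72)/1162 = 250/83; b = (229·72 − 21·716)/1162 = 726/581.
Residuals: -698/581, 457/581, 429/581, -2/7, 968/581, -782/581, -208/581; SSR = 4302/581.

SSR = 7.40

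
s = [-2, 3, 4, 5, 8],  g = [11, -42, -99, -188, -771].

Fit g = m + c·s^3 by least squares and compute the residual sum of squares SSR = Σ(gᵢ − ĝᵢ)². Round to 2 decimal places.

The normal system MᵀM·[m, c]ᵀ = Mᵀg is [[5, 720]; [720, 282658]]·[m, c]ᵀ = [-1089, -425810]ᵀ.
Eliminating c: 282658·(row 1) − 720·(row 2) gives 894890·m = 282658·(-1089) − 720·(-425810) = -1231362, so m = -615681/447445.
Then c = ((-425810) − 720·(-615681/447445))/282658 = -134497/89489.
Residuals: 157696/447445, -19914/447445, -642334/447445, 556646/447445, -52094/447445; SSR = 1677136/447445.

SSR = 3.75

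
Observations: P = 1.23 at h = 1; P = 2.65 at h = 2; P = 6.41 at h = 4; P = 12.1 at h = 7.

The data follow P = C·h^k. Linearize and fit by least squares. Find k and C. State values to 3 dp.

Let Y = ln P. Fitting Y = k·ln h + ln C by least squares:
Over the data: Σln h = 4.0254, Σ(ln h)² = 6.1888, Σln P = 5.5326, Σln h·ln P = 8.1026.
Normal system: [[6.1888, 4.0254]; [4.0254, 4]]·[k, ln C]ᵀ = [8.1026, 5.5326]ᵀ.
Solving (det = 8.5519): k = 1.18566, ln C = 0.18998, so C = exp(0.18998) = 1.20923.

k = 1.186, C = 1.209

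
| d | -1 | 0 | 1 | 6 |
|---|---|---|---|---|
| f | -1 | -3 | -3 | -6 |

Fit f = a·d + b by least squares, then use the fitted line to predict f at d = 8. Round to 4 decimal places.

From the data, Σd·d = 38, Σd = 6, Σ1 = 4.
And Σd·f = -38, Σf = -13.
So MᵀM·[a, b]ᵀ = Mᵀf: [[38, 6]; [6, 4]]·[a, b]ᵀ = [-38, -13]ᵀ.
Eliminating b: 4·(row 1) − 6·(row 2) gives 116·a = 4·(-38) − 6·(-13) = -74, so a = -37/58.
Then b = ((-13) − 6·(-37/58))/4 = -133/58.
At d = 8: f̂ = (-37/58)·(8) + (-133/58)·(1) = -429/58.

f̂ = -7.3966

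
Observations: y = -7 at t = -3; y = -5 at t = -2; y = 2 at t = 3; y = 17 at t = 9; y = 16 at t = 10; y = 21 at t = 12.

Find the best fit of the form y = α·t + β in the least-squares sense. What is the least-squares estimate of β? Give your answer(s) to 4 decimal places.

β = -1.7647

Sums needed: Σt·t = 347, Σt = 29, Σ1 = 6.
For Aᵀy: Σt·y = 602, Σy = 44.
det = 347·6 − 29² = 1241.
α = (602·6 − 29·44)/1241 = 32/17; β = (347·44 − 29·602)/1241 = -30/17.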